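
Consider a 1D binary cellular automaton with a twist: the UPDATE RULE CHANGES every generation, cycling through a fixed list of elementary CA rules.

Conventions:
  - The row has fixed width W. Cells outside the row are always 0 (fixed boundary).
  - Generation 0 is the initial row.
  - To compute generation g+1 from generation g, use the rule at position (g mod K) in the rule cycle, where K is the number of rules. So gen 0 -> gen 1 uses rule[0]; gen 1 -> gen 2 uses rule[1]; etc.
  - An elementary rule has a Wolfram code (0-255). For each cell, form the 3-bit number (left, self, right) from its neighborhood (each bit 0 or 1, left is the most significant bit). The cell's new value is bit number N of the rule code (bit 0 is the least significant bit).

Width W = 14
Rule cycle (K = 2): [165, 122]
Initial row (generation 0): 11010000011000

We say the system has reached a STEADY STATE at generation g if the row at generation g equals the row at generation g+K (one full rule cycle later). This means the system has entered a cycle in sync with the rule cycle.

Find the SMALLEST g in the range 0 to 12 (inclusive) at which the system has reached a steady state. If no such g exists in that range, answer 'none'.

Answer: none

Derivation:
Gen 0: 11010000011000
Gen 1 (rule 165): 00110111000011
Gen 2 (rule 122): 01111101100111
Gen 3 (rule 165): 00111010000010
Gen 4 (rule 122): 01101101000101
Gen 5 (rule 165): 00010011010111
Gen 6 (rule 122): 00101111101101
Gen 7 (rule 165): 10110111010011
Gen 8 (rule 122): 01111101101111
Gen 9 (rule 165): 00111010010110
Gen 10 (rule 122): 01101101101111
Gen 11 (rule 165): 00010010010110
Gen 12 (rule 122): 00101101101111
Gen 13 (rule 165): 10110010010110
Gen 14 (rule 122): 01111101101111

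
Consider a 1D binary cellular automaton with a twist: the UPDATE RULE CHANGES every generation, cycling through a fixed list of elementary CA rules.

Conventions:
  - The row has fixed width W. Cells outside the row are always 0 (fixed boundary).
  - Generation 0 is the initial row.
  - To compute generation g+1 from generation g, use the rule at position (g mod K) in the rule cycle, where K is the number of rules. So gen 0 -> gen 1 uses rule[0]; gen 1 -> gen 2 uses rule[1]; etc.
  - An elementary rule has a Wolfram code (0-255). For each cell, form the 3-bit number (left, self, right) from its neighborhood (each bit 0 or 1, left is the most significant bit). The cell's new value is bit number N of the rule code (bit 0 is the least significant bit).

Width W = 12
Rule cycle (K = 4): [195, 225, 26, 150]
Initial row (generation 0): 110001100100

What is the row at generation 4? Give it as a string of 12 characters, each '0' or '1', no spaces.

Answer: 111111011100

Derivation:
Gen 0: 110001100100
Gen 1 (rule 195): 010110101001
Gen 2 (rule 225): 001011010000
Gen 3 (rule 26): 010010001000
Gen 4 (rule 150): 111111011100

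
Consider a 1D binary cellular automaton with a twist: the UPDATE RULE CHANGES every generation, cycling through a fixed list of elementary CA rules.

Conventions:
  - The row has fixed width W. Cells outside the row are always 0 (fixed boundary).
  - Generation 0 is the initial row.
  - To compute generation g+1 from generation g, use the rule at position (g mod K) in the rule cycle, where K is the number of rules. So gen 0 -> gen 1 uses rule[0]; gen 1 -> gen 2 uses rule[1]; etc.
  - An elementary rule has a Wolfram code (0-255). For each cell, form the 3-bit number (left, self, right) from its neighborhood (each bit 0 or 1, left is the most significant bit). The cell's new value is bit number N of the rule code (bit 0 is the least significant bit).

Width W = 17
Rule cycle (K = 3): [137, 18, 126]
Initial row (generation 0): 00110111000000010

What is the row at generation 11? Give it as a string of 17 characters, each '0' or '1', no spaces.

Answer: 00000000000000001

Derivation:
Gen 0: 00110111000000010
Gen 1 (rule 137): 10100110011111000
Gen 2 (rule 18): 00011001100000100
Gen 3 (rule 126): 00111111110001110
Gen 4 (rule 137): 10111111100101100
Gen 5 (rule 18): 00000000011000010
Gen 6 (rule 126): 00000000111100111
Gen 7 (rule 137): 11111110111000110
Gen 8 (rule 18): 00000000000101001
Gen 9 (rule 126): 00000000001111111
Gen 10 (rule 137): 11111111101111110
Gen 11 (rule 18): 00000000000000001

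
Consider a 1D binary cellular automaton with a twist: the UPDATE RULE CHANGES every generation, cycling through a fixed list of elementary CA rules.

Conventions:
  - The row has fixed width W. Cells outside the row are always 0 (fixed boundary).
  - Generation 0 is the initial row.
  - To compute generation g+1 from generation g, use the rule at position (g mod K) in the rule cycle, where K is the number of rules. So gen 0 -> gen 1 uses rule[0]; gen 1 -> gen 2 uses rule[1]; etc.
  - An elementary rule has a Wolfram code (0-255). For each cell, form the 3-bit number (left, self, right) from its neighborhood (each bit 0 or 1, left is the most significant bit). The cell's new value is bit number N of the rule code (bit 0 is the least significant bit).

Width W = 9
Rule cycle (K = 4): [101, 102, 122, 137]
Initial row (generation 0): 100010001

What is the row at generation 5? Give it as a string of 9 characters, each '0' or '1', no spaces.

Answer: 100000101

Derivation:
Gen 0: 100010001
Gen 1 (rule 101): 101010101
Gen 2 (rule 102): 111111111
Gen 3 (rule 122): 100000001
Gen 4 (rule 137): 001111100
Gen 5 (rule 101): 100000101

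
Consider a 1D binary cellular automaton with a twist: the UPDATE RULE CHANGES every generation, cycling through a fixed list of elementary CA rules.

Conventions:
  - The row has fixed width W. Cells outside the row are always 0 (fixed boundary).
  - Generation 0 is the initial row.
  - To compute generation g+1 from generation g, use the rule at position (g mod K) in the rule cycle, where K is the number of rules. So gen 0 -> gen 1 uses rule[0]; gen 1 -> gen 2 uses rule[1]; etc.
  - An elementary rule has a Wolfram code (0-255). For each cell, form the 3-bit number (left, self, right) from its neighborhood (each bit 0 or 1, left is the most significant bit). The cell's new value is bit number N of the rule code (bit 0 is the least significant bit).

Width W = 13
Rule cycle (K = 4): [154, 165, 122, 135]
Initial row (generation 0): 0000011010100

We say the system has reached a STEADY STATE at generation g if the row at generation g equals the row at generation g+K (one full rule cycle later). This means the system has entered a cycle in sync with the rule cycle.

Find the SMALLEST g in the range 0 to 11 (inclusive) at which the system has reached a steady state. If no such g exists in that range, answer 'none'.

Answer: none

Derivation:
Gen 0: 0000011010100
Gen 1 (rule 154): 0000110000010
Gen 2 (rule 165): 1110000111010
Gen 3 (rule 122): 1011001101101
Gen 4 (rule 135): 1000010000001
Gen 5 (rule 154): 0100101000010
Gen 6 (rule 165): 0100111011010
Gen 7 (rule 122): 1011101111101
Gen 8 (rule 135): 1001000111001
Gen 9 (rule 154): 0110101110110
Gen 10 (rule 165): 0001110101000
Gen 11 (rule 122): 0011011010100
Gen 12 (rule 135): 1100000010101
Gen 13 (rule 154): 1010000100000
Gen 14 (rule 165): 1110110101111
Gen 15 (rule 122): 1011111011001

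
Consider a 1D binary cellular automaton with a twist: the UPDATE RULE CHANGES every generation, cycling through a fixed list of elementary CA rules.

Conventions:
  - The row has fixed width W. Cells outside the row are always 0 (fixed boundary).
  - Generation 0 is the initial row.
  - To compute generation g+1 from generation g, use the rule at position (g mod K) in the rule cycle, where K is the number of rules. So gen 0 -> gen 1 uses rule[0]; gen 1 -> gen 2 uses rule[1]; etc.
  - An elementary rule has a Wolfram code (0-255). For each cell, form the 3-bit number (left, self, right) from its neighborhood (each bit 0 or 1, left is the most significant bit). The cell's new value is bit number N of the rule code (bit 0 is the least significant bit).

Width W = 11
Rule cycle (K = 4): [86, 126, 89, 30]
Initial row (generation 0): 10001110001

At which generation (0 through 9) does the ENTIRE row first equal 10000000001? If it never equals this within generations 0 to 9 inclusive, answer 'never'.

Answer: 3

Derivation:
Gen 0: 10001110001
Gen 1 (rule 86): 11010011011
Gen 2 (rule 126): 11111111111
Gen 3 (rule 89): 10000000001
Gen 4 (rule 30): 11000000011
Gen 5 (rule 86): 01100000101
Gen 6 (rule 126): 11110001111
Gen 7 (rule 89): 10011101001
Gen 8 (rule 30): 11110001111
Gen 9 (rule 86): 00011010001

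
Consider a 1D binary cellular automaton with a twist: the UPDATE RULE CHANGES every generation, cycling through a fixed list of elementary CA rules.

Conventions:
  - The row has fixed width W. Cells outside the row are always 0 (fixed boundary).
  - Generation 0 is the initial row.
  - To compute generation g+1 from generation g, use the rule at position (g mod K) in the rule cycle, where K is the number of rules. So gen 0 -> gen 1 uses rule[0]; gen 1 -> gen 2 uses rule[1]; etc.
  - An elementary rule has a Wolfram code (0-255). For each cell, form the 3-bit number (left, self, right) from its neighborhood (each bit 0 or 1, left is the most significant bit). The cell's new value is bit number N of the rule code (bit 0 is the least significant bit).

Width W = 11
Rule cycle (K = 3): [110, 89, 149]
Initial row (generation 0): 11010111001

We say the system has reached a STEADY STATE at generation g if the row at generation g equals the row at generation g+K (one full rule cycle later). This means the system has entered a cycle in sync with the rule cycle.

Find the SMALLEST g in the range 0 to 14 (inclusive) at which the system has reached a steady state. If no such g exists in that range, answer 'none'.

Answer: none

Derivation:
Gen 0: 11010111001
Gen 1 (rule 110): 11111101011
Gen 2 (rule 89): 10000100011
Gen 3 (rule 149): 11110111000
Gen 4 (rule 110): 10011101000
Gen 5 (rule 89): 01010100111
Gen 6 (rule 149): 01010110010
Gen 7 (rule 110): 11111110110
Gen 8 (rule 89): 10000010111
Gen 9 (rule 149): 11111010010
Gen 10 (rule 110): 10001110110
Gen 11 (rule 89): 01101010111
Gen 12 (rule 149): 00001010010
Gen 13 (rule 110): 00011110110
Gen 14 (rule 89): 11010010111
Gen 15 (rule 149): 00011010010
Gen 16 (rule 110): 00111110110
Gen 17 (rule 89): 10100010111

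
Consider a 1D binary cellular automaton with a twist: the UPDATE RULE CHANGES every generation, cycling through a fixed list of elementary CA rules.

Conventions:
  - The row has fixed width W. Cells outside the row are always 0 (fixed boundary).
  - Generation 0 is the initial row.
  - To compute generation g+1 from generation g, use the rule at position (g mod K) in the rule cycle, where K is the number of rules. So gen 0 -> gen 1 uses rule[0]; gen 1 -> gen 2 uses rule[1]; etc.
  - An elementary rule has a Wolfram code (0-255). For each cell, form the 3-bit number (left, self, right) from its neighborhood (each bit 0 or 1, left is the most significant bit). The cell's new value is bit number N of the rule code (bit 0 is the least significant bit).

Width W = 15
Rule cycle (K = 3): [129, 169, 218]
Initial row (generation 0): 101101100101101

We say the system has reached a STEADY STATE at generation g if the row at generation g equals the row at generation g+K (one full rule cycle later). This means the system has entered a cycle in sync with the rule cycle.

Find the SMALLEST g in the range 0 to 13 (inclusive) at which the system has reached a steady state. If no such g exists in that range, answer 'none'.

Gen 0: 101101100101101
Gen 1 (rule 129): 000000000000000
Gen 2 (rule 169): 111111111111111
Gen 3 (rule 218): 111111111111111
Gen 4 (rule 129): 011111111111110
Gen 5 (rule 169): 011111111111100
Gen 6 (rule 218): 111111111111110
Gen 7 (rule 129): 011111111111100
Gen 8 (rule 169): 011111111111001
Gen 9 (rule 218): 111111111111110
Gen 10 (rule 129): 011111111111100
Gen 11 (rule 169): 011111111111001
Gen 12 (rule 218): 111111111111110
Gen 13 (rule 129): 011111111111100
Gen 14 (rule 169): 011111111111001
Gen 15 (rule 218): 111111111111110
Gen 16 (rule 129): 011111111111100

Answer: 6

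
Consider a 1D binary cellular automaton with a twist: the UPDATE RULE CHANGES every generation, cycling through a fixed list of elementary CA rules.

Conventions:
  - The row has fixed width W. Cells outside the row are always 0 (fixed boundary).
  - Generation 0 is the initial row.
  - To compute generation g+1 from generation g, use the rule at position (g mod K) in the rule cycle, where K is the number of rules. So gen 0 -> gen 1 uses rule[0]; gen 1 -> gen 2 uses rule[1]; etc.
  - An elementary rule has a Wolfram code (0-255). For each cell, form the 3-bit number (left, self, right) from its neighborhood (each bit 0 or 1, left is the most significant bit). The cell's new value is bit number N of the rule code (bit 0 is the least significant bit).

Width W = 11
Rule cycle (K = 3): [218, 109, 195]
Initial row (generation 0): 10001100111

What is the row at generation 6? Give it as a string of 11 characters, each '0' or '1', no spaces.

Gen 0: 10001100111
Gen 1 (rule 218): 01011111111
Gen 2 (rule 109): 01110000001
Gen 3 (rule 195): 10110111110
Gen 4 (rule 218): 00110111111
Gen 5 (rule 109): 10111100001
Gen 6 (rule 195): 00011101110

Answer: 00011101110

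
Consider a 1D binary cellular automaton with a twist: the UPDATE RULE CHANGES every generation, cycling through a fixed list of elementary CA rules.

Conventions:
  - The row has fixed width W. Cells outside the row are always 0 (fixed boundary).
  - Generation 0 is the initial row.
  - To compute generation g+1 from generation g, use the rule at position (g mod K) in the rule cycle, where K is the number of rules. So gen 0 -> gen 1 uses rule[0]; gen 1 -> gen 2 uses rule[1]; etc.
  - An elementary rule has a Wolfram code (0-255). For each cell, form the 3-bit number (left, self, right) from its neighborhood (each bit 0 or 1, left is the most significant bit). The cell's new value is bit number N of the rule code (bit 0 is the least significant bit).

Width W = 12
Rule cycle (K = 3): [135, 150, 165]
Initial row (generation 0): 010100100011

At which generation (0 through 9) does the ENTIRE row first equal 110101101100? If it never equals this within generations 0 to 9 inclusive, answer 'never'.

Gen 0: 010100100011
Gen 1 (rule 135): 110101101100
Gen 2 (rule 150): 000100000010
Gen 3 (rule 165): 110101111010
Gen 4 (rule 135): 000100110010
Gen 5 (rule 150): 001111001111
Gen 6 (rule 165): 100110000110
Gen 7 (rule 135): 101000111000
Gen 8 (rule 150): 101101010100
Gen 9 (rule 165): 110011111101

Answer: 1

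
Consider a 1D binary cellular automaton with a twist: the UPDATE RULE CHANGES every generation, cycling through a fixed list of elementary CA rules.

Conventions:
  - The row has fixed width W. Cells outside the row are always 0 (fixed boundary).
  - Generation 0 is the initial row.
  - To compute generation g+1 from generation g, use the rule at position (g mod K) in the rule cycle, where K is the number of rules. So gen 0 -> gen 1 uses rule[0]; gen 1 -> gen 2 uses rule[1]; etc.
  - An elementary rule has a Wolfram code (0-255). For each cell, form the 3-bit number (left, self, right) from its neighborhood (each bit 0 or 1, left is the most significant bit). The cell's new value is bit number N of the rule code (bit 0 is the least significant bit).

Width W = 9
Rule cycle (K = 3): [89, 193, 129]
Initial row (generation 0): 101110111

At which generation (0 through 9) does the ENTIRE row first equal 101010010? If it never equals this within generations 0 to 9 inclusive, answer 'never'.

Answer: never

Derivation:
Gen 0: 101110111
Gen 1 (rule 89): 001010101
Gen 2 (rule 193): 100000000
Gen 3 (rule 129): 001111111
Gen 4 (rule 89): 101000001
Gen 5 (rule 193): 000011100
Gen 6 (rule 129): 111001001
Gen 7 (rule 89): 101100100
Gen 8 (rule 193): 000100001
Gen 9 (rule 129): 110001100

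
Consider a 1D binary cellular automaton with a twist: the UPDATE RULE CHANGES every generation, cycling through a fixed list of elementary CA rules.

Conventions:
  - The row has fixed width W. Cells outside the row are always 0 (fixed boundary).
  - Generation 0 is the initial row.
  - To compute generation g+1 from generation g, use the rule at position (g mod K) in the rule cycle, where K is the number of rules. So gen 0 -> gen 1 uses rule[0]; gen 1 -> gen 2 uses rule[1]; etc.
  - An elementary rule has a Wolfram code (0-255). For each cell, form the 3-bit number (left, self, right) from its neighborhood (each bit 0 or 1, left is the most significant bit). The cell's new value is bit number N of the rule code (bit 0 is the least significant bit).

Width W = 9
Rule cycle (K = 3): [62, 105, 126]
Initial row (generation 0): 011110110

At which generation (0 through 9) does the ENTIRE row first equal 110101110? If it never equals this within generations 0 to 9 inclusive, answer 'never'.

Answer: 2

Derivation:
Gen 0: 011110110
Gen 1 (rule 62): 110001101
Gen 2 (rule 105): 110101110
Gen 3 (rule 126): 111111011
Gen 4 (rule 62): 100000110
Gen 5 (rule 105): 001110110
Gen 6 (rule 126): 011011111
Gen 7 (rule 62): 110110000
Gen 8 (rule 105): 111110111
Gen 9 (rule 126): 100011101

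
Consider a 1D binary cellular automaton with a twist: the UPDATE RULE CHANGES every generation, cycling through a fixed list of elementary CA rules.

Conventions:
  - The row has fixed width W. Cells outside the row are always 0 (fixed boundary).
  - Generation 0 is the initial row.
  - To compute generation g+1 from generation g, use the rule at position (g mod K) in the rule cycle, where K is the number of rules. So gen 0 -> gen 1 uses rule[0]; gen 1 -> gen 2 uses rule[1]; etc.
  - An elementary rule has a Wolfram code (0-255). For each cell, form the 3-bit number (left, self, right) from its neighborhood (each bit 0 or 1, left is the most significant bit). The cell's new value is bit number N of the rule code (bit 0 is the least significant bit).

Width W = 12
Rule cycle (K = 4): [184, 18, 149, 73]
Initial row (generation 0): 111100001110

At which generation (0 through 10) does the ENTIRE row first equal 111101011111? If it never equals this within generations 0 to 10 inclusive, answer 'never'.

Gen 0: 111100001110
Gen 1 (rule 184): 111010001101
Gen 2 (rule 18): 000001010000
Gen 3 (rule 149): 111101011111
Gen 4 (rule 73): 100100010001
Gen 5 (rule 184): 010010001000
Gen 6 (rule 18): 101101010100
Gen 7 (rule 149): 100001010111
Gen 8 (rule 73): 001100000101
Gen 9 (rule 184): 001010000010
Gen 10 (rule 18): 010001000101

Answer: 3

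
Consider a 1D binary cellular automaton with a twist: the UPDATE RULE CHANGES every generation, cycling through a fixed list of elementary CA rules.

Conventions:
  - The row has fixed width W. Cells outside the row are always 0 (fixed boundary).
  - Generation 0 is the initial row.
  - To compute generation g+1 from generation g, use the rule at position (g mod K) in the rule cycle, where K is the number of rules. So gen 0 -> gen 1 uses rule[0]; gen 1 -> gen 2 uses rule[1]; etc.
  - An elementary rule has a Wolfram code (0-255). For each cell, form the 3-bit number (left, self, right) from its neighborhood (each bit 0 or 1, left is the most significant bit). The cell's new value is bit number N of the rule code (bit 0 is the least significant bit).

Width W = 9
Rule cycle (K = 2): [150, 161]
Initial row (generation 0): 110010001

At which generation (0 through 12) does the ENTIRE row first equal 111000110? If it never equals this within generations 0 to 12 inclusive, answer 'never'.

Gen 0: 110010001
Gen 1 (rule 150): 001111011
Gen 2 (rule 161): 100110100
Gen 3 (rule 150): 111000110
Gen 4 (rule 161): 010010000
Gen 5 (rule 150): 111111000
Gen 6 (rule 161): 011110011
Gen 7 (rule 150): 101101100
Gen 8 (rule 161): 010010001
Gen 9 (rule 150): 111111011
Gen 10 (rule 161): 011110100
Gen 11 (rule 150): 101100110
Gen 12 (rule 161): 010000000

Answer: 3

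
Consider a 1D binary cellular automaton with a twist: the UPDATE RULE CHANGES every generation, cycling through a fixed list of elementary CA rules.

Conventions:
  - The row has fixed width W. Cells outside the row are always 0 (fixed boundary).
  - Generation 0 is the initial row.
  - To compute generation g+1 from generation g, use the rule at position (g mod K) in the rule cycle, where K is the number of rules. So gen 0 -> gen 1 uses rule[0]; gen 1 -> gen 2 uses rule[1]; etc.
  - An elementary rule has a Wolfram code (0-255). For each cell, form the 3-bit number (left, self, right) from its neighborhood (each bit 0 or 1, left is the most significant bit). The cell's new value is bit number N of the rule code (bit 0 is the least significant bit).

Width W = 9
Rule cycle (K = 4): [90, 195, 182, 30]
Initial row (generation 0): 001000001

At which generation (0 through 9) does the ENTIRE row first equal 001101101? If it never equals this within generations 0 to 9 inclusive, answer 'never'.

Gen 0: 001000001
Gen 1 (rule 90): 010100010
Gen 2 (rule 195): 100001100
Gen 3 (rule 182): 110010010
Gen 4 (rule 30): 101111111
Gen 5 (rule 90): 001000001
Gen 6 (rule 195): 110011110
Gen 7 (rule 182): 001101101
Gen 8 (rule 30): 011001001
Gen 9 (rule 90): 111110110

Answer: 7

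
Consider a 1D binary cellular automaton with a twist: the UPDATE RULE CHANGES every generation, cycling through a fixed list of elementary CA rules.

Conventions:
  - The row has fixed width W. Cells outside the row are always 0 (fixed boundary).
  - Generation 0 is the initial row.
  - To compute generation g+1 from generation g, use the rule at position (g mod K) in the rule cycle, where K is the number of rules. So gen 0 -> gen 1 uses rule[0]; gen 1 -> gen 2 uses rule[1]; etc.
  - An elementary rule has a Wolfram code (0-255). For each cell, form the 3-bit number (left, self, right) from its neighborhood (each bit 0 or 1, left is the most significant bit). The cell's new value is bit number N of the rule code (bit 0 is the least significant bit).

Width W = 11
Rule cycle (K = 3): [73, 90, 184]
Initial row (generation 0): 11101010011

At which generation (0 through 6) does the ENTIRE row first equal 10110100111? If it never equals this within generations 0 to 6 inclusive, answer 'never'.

Answer: 5

Derivation:
Gen 0: 11101010011
Gen 1 (rule 73): 10100000011
Gen 2 (rule 90): 00010000111
Gen 3 (rule 184): 00001000110
Gen 4 (rule 73): 11100010110
Gen 5 (rule 90): 10110100111
Gen 6 (rule 184): 01101010110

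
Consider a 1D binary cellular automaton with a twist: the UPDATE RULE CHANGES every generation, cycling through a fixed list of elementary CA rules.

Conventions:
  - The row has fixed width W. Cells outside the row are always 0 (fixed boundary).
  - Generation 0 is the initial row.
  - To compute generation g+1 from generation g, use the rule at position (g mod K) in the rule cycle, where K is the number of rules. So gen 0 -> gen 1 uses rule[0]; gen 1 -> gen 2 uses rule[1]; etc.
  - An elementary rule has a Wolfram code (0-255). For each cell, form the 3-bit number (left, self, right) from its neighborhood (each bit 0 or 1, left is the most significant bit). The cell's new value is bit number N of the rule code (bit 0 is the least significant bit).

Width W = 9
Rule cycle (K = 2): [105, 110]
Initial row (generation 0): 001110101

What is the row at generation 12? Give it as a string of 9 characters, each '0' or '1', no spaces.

Gen 0: 001110101
Gen 1 (rule 105): 101011010
Gen 2 (rule 110): 111111110
Gen 3 (rule 105): 100000010
Gen 4 (rule 110): 100000110
Gen 5 (rule 105): 001110110
Gen 6 (rule 110): 011011110
Gen 7 (rule 105): 011110010
Gen 8 (rule 110): 110010110
Gen 9 (rule 105): 110001110
Gen 10 (rule 110): 110011010
Gen 11 (rule 105): 110011100
Gen 12 (rule 110): 110110100

Answer: 110110100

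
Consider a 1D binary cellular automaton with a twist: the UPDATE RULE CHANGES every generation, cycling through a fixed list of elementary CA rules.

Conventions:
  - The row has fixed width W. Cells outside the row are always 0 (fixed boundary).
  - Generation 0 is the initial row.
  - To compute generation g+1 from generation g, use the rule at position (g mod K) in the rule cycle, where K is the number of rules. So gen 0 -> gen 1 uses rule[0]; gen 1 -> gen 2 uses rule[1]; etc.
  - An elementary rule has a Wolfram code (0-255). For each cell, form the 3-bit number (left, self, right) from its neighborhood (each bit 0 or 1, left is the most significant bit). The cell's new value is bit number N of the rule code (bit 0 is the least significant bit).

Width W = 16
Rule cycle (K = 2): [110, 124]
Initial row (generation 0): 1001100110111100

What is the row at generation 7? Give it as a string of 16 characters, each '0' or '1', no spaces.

Gen 0: 1001100110111100
Gen 1 (rule 110): 1011101111100100
Gen 2 (rule 124): 1110111000110110
Gen 3 (rule 110): 1011101001111110
Gen 4 (rule 124): 1110111101000011
Gen 5 (rule 110): 1011100111000111
Gen 6 (rule 124): 1110110101100101
Gen 7 (rule 110): 1011111111101111

Answer: 1011111111101111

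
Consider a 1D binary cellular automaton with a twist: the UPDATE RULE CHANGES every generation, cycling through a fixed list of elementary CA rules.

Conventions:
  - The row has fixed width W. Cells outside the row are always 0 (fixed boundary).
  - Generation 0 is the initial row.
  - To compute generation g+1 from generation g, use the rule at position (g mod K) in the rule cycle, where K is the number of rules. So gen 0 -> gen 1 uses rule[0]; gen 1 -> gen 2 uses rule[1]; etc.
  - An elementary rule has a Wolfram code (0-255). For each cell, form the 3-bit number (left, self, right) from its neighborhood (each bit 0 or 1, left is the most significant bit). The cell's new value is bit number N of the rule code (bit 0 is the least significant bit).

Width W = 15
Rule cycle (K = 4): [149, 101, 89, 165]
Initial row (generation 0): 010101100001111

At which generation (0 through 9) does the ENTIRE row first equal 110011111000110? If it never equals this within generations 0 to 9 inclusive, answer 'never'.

Gen 0: 010101100001111
Gen 1 (rule 149): 010100011100110
Gen 2 (rule 101): 011101000100010
Gen 3 (rule 89): 010100110011001
Gen 4 (rule 165): 011100000000001
Gen 5 (rule 149): 001011111111101
Gen 6 (rule 101): 101100000000111
Gen 7 (rule 89): 001111111110101
Gen 8 (rule 165): 100111111101111
Gen 9 (rule 149): 110011111000110

Answer: 9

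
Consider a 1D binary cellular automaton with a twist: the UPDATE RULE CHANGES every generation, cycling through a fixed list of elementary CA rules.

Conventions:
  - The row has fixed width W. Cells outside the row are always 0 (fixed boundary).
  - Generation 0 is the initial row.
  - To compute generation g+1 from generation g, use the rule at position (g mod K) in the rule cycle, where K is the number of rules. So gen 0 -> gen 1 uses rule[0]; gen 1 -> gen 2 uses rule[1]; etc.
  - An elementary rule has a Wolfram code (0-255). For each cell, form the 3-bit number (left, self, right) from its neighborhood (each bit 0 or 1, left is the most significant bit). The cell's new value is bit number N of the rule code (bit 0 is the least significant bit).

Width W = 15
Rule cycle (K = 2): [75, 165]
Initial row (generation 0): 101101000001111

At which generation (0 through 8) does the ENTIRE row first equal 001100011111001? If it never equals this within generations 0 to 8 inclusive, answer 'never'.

Answer: 1

Derivation:
Gen 0: 101101000001111
Gen 1 (rule 75): 001100011111001
Gen 2 (rule 165): 100001001110001
Gen 3 (rule 75): 001110011010110
Gen 4 (rule 165): 100100000111000
Gen 5 (rule 75): 001001111101011
Gen 6 (rule 165): 101000111011100
Gen 7 (rule 75): 000011101010101
Gen 8 (rule 165): 111001011111111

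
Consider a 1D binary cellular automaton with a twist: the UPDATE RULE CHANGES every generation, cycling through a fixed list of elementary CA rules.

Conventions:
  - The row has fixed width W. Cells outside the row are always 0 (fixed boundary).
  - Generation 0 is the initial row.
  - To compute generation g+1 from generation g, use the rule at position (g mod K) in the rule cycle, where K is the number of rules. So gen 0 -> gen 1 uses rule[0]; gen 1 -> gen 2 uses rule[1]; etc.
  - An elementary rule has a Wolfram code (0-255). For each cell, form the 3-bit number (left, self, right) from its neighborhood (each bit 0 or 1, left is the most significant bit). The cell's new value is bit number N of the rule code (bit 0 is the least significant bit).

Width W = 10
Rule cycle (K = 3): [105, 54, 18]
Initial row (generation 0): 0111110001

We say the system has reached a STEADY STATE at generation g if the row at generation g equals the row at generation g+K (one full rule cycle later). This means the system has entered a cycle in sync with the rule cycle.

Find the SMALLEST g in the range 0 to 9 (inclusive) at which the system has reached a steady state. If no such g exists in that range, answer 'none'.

Gen 0: 0111110001
Gen 1 (rule 105): 0100010100
Gen 2 (rule 54): 1110111110
Gen 3 (rule 18): 0000000001
Gen 4 (rule 105): 1111111100
Gen 5 (rule 54): 0000000010
Gen 6 (rule 18): 0000000101
Gen 7 (rule 105): 1111110010
Gen 8 (rule 54): 0000001111
Gen 9 (rule 18): 0000010000
Gen 10 (rule 105): 1111000111
Gen 11 (rule 54): 0000101000
Gen 12 (rule 18): 0001000100

Answer: none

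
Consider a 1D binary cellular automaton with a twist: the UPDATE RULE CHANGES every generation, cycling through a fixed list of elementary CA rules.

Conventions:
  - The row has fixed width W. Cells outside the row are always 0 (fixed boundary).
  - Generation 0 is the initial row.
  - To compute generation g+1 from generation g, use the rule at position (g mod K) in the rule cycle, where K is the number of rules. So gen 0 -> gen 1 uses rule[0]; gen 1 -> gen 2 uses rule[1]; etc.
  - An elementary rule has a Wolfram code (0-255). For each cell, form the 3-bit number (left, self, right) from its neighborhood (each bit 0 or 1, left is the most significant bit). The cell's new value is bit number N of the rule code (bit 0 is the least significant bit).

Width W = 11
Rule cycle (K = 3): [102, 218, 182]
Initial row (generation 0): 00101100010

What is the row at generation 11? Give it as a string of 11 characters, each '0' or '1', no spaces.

Gen 0: 00101100010
Gen 1 (rule 102): 01110100110
Gen 2 (rule 218): 11110011111
Gen 3 (rule 182): 01101101110
Gen 4 (rule 102): 10110110010
Gen 5 (rule 218): 00110111101
Gen 6 (rule 182): 01001011011
Gen 7 (rule 102): 11011101101
Gen 8 (rule 218): 11011101100
Gen 9 (rule 182): 00101010010
Gen 10 (rule 102): 01111110110
Gen 11 (rule 218): 11111110111

Answer: 11111110111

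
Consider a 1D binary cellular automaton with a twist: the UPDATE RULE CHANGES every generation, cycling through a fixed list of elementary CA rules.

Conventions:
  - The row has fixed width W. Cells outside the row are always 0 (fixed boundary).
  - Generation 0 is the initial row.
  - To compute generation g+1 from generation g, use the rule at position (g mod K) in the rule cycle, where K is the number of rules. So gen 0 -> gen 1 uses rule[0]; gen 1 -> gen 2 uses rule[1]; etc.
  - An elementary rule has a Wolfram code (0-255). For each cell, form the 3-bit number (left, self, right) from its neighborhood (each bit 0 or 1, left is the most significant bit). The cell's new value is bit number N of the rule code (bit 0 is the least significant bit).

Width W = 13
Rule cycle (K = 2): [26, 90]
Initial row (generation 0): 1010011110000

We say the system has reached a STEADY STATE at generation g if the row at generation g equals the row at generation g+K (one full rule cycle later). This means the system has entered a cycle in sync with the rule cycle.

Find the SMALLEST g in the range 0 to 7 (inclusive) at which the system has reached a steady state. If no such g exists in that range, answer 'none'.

Gen 0: 1010011110000
Gen 1 (rule 26): 0001110001000
Gen 2 (rule 90): 0011011010100
Gen 3 (rule 26): 0110010000010
Gen 4 (rule 90): 1111101000101
Gen 5 (rule 26): 1000000101000
Gen 6 (rule 90): 0100001000100
Gen 7 (rule 26): 1010010101010
Gen 8 (rule 90): 0001100000001
Gen 9 (rule 26): 0011010000010

Answer: none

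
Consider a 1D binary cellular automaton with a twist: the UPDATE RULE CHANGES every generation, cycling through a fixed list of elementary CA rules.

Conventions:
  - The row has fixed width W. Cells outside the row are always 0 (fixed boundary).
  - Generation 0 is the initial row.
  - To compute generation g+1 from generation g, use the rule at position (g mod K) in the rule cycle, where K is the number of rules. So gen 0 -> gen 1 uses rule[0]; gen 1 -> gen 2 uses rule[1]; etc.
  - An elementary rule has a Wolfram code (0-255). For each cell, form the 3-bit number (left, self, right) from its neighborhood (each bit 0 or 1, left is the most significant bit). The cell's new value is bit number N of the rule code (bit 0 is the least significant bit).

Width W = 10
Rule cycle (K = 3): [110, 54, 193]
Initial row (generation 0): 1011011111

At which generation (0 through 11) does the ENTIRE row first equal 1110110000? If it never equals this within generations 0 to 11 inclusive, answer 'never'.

Answer: never

Derivation:
Gen 0: 1011011111
Gen 1 (rule 110): 1111110001
Gen 2 (rule 54): 0000001011
Gen 3 (rule 193): 1111100001
Gen 4 (rule 110): 1000100011
Gen 5 (rule 54): 1101110100
Gen 6 (rule 193): 0100110001
Gen 7 (rule 110): 1101110011
Gen 8 (rule 54): 0010001100
Gen 9 (rule 193): 1000100101
Gen 10 (rule 110): 1001101111
Gen 11 (rule 54): 1110010000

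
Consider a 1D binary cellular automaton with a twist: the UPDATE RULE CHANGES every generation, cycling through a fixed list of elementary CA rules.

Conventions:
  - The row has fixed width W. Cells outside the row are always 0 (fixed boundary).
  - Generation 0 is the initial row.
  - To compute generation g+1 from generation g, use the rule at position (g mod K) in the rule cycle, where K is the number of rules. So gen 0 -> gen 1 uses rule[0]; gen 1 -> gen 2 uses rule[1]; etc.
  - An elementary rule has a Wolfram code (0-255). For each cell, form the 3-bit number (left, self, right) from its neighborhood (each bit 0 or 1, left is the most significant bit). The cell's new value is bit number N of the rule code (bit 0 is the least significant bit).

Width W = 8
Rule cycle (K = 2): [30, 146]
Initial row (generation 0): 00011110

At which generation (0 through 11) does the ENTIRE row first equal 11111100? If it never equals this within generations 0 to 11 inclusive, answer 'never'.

Answer: never

Derivation:
Gen 0: 00011110
Gen 1 (rule 30): 00110001
Gen 2 (rule 146): 01001010
Gen 3 (rule 30): 11111011
Gen 4 (rule 146): 01110000
Gen 5 (rule 30): 11001000
Gen 6 (rule 146): 00110100
Gen 7 (rule 30): 01100110
Gen 8 (rule 146): 10011001
Gen 9 (rule 30): 11110111
Gen 10 (rule 146): 01100010
Gen 11 (rule 30): 11010111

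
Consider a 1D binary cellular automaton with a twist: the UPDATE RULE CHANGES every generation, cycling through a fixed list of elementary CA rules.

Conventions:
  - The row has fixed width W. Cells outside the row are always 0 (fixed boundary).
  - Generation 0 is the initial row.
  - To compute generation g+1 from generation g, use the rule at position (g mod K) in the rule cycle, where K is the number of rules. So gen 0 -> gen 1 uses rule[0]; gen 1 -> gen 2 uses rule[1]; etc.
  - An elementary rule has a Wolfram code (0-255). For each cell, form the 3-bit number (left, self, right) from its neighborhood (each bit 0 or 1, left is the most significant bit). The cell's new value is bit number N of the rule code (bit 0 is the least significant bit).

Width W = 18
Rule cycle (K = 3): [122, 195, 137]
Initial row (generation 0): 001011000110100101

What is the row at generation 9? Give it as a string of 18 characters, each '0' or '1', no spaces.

Gen 0: 001011000110100101
Gen 1 (rule 122): 010111101111011010
Gen 2 (rule 195): 100011100111001000
Gen 3 (rule 137): 001011000110000011
Gen 4 (rule 122): 010111101111000111
Gen 5 (rule 195): 100011100111011011
Gen 6 (rule 137): 001011000110010010
Gen 7 (rule 122): 010111101111101101
Gen 8 (rule 195): 100011100111100100
Gen 9 (rule 137): 001011000111000001

Answer: 001011000111000001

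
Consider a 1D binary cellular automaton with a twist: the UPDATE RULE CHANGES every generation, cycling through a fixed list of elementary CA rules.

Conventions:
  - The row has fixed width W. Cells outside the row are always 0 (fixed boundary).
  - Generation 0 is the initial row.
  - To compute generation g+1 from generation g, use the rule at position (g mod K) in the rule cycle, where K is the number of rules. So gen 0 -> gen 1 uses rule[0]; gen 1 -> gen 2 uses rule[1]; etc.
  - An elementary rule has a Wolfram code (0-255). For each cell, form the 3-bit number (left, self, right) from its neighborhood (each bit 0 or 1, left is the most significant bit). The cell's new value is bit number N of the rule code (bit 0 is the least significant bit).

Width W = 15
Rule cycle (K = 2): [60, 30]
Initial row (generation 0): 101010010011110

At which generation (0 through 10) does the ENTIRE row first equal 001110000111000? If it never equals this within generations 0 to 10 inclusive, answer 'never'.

Answer: never

Derivation:
Gen 0: 101010010011110
Gen 1 (rule 60): 111111011010001
Gen 2 (rule 30): 100000010011011
Gen 3 (rule 60): 110000011010110
Gen 4 (rule 30): 101000110010101
Gen 5 (rule 60): 111100101011111
Gen 6 (rule 30): 100011101010000
Gen 7 (rule 60): 110010011111000
Gen 8 (rule 30): 101111110000100
Gen 9 (rule 60): 111000001000110
Gen 10 (rule 30): 100100011101101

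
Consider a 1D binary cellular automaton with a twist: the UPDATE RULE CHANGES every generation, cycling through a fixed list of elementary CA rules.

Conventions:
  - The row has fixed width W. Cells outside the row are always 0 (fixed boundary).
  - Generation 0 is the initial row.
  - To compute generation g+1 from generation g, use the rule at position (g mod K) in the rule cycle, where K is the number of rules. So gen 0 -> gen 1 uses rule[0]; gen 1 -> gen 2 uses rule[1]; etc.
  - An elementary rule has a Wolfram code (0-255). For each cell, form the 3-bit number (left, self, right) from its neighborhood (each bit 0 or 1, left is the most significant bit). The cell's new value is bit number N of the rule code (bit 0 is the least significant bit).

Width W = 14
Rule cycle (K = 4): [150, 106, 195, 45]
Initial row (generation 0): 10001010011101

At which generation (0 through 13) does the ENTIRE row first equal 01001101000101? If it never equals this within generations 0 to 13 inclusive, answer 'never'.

Gen 0: 10001010011101
Gen 1 (rule 150): 11011011101001
Gen 2 (rule 106): 11111110110010
Gen 3 (rule 195): 01111110010100
Gen 4 (rule 45): 01000000011101
Gen 5 (rule 150): 11100000101001
Gen 6 (rule 106): 10100001010010
Gen 7 (rule 195): 00001110000100
Gen 8 (rule 45): 11101000110101
Gen 9 (rule 150): 01001101000101
Gen 10 (rule 106): 10011110001010
Gen 11 (rule 195): 00101110110000
Gen 12 (rule 45): 10111001100111
Gen 13 (rule 150): 10010110011010

Answer: 9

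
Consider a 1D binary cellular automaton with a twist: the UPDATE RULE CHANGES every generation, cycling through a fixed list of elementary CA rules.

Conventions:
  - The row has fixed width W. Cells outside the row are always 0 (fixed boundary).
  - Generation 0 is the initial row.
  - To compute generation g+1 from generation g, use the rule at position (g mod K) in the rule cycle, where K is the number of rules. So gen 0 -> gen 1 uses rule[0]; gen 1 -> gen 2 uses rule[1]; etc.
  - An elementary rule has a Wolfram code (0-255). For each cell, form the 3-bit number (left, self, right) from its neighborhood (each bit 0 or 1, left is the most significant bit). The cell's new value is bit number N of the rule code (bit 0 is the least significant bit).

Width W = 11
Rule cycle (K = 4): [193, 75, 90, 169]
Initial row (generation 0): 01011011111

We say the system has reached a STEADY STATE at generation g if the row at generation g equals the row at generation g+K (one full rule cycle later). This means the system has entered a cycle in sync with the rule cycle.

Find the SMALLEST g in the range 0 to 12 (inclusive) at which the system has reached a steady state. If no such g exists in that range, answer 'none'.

Answer: none

Derivation:
Gen 0: 01011011111
Gen 1 (rule 193): 00001001111
Gen 2 (rule 75): 11110011001
Gen 3 (rule 90): 10011111110
Gen 4 (rule 169): 00011111100
Gen 5 (rule 193): 11001111101
Gen 6 (rule 75): 11011000100
Gen 7 (rule 90): 11011101010
Gen 8 (rule 169): 10111010100
Gen 9 (rule 193): 00011000001
Gen 10 (rule 75): 11111011110
Gen 11 (rule 90): 10001010011
Gen 12 (rule 169): 00100100010
Gen 13 (rule 193): 10000001000
Gen 14 (rule 75): 00111110011
Gen 15 (rule 90): 01100011111
Gen 16 (rule 169): 01001011110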